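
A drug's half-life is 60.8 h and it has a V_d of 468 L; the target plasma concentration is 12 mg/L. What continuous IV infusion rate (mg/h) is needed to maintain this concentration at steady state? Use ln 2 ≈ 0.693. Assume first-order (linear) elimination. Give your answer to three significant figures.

64.0 mg/h

k = 0.693/60.8 = 0.01140 h⁻¹, so CL = k·Vd = 0.01140 × 468.0 = 5.335 L/h
Infusion rate = CL × Css = 5.335 × 12 = 64.02 mg/h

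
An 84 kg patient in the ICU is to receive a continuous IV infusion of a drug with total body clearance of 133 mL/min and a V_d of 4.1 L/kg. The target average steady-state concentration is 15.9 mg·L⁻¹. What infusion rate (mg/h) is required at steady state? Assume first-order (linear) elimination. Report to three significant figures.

127 mg/h

CL = 133 mL/min = 133 × 0.06 = 7.980 L/h
R₀ = 7.980 × 15.9 = 126.9 mg/h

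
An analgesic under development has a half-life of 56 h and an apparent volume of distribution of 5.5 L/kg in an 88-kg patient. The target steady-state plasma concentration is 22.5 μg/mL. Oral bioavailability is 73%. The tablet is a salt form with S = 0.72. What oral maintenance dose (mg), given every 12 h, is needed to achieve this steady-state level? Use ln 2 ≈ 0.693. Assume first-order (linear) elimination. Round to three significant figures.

3080 mg

Vd(total) = 88 kg × 5.5 L/kg = 484.0 L
CL = ln 2 · Vd / t½ = 0.693 × 484.0 / 56 = 5.990 L/h
D = CL × Css × τ / F / S = 5.990 × 22.5 × 12 / 0.73 / 0.72 = 3077 mg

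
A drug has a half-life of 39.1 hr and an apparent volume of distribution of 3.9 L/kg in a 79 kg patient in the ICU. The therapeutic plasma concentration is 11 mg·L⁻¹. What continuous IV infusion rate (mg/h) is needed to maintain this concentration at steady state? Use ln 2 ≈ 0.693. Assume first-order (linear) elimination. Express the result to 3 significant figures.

60.1 mg/h

Total Vd = 3.9 × 79 = 308.1 L
CL = ln 2 · Vd / t½ = 0.693 × 308.1 / 39.1 = 5.461 L/h
Infusion rate = CL × Css = 5.461 × 11 = 60.07 mg/h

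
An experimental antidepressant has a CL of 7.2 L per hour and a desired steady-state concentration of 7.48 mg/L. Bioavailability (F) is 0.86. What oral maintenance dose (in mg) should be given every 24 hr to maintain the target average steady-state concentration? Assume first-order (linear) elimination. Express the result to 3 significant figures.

At steady state, dose per interval replaces the amount cleared in that interval: F·D/τ = CL·Css.
D = CL × Css × τ / F = 7.200 × 7.48 × 24 / 0.86 = 1503 mg

1500 mg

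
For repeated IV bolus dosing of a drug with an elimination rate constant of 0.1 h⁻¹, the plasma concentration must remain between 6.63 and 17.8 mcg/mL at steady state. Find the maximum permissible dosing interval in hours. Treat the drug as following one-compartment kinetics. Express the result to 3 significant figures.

9.88 h

Between IV bolus doses, concentration decays as C = C₀·e^(−kτ), so C_peak/C_trough = e^(kτ).
τ_max = ln(C_peak/C_trough) / k = ln(17.8/6.63) / 0.1000 = 0.9876 / 0.1000 = 9.876 h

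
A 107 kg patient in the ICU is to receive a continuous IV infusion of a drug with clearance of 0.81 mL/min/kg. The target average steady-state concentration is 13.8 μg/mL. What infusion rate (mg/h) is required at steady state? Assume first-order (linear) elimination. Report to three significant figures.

71.8 mg/h

CL = 0.81 mL/min/kg × 107 kg = 86.67 mL/min = 86.67 × 60/1000 = 5.200 L/h
Infusion rate = CL · Css = 5.200 L/h × 13.8 mg/L = 71.76 mg/h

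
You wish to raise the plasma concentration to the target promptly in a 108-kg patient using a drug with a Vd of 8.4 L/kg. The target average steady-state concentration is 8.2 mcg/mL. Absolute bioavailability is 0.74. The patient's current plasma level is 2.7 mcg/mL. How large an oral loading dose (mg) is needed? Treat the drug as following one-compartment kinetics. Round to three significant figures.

6740 mg

Vd(total) = 108 kg × 8.4 L/kg = 907.2 L
Concentration deficit ΔC = 8.2 − 2.7 = 5.500 mg/L
LD = Vd × ΔC / F = 907.2 × 5.500 / 0.74 = 6743 mg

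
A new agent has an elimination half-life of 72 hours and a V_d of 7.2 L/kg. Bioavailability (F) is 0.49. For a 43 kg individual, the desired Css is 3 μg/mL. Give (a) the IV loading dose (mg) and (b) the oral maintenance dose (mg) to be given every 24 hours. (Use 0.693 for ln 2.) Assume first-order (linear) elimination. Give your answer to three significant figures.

(a) 929 mg; (b) 438 mg

Vd = 7.2 L/kg × 43 kg = 309.6 L
LD = Vd × C = 309.6 × 3 = 928.8 mg
CL = 0.693 × Vd / t½ = 0.693 × 309.6 / 72 = 2.980 L/h
D = CL × Css × τ / F = 2.980 × 3 × 24 / 0.49 = 437.9 mg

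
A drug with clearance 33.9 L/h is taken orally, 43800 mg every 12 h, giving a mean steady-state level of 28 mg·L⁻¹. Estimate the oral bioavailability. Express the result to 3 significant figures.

F·D/τ = CL·Css at steady state → F = CL·Css·τ / D.
F = 33.9 × 28 × 12 / 43800 = 0.260

0.260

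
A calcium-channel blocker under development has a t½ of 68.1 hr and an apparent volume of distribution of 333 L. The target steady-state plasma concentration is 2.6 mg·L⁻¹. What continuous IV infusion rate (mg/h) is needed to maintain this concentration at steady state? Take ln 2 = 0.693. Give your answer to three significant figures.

CL = 0.693 × Vd / t½ = 0.693 × 333.0 / 68.1 = 3.389 L/h
Infusion rate = CL × Css = 3.389 × 2.6 = 8.811 mg/h

8.81 mg/h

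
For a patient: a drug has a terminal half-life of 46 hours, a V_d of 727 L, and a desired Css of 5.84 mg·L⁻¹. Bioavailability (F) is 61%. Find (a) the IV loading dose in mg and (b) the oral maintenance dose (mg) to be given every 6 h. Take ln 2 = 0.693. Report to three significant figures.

LD = Vd × C = 727.0 × 5.84 = 4246 mg
CL = 0.693 × Vd / t½ = 0.693 × 727.0 / 46 = 10.95 L/h
D = CL × Css × τ / F = 10.95 × 5.84 × 6 / 0.61 = 629.0 mg

(a) 4250 mg; (b) 629 mg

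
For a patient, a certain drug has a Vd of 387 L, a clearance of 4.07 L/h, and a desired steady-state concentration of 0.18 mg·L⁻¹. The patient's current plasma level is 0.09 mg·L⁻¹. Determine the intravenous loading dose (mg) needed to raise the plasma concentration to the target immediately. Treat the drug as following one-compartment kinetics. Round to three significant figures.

34.8 mg

The loading dose fills Vd to the target concentration.
Concentration deficit ΔC = 0.18 − 0.09 = 0.09000 mg/L
LD = Vd × ΔC = 387.0 × 0.09000 = 34.83 mg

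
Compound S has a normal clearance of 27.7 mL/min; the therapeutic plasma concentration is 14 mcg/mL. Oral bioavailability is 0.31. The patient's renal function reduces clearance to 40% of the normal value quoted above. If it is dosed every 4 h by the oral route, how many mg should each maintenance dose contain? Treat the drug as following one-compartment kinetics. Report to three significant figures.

CL = 27.7 mL/min × 60/1000 = 1.662 L/h
Patient clearance = 0.4 × 1.662 = 0.6648 L/h
D = CL × Css × τ / F = 0.6648 × 14 × 4 / 0.31 = 120.1 mg

120 mg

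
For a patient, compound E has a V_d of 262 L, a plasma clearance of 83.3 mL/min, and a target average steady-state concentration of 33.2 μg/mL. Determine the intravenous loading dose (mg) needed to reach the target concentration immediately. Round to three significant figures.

8700 mg

The loading dose fills Vd to the target concentration.
LD = Vd × C = 262.0 × 33.20 = 8698 mg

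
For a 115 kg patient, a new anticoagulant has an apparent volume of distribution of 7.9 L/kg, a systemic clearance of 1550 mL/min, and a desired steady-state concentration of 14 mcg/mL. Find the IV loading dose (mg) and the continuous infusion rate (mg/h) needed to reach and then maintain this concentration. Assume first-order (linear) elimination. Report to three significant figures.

(a) 12700 mg; (b) 1300 mg/h

Vd(total) = 115 kg × 7.9 L/kg = 908.5 L
Loading: fill Vd to C_target → 908.5 L × 14 mg/L = 12720 mg
Convert clearance: 1550 mL/min × 60 min/h ÷ 1000 mL/L = 93.00 L/h
Maintenance: replace elimination → rate = CL × Css = 93.00 × 14 = 1302 mg/h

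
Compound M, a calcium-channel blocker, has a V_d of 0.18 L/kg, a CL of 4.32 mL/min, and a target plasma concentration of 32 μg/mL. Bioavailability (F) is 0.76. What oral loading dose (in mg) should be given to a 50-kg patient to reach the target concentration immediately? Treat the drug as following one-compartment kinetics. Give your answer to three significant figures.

Vd = 0.18 L/kg × 50 kg = 9.000 L
The loading dose fills Vd to the target concentration.
LD = Vd × C / F = 9.000 × 32.00 / 0.76 = 378.9 mg

379 mg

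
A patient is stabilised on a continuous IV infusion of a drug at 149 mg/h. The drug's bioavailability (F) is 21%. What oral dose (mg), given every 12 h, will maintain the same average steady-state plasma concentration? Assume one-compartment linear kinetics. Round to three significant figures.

8510 mg

To maintain the same Css, the systemic dosing rate must be unchanged: F·D/τ = infusion rate.
D = rate × τ / F = 149 × 12 / 0.21 = 8514 mg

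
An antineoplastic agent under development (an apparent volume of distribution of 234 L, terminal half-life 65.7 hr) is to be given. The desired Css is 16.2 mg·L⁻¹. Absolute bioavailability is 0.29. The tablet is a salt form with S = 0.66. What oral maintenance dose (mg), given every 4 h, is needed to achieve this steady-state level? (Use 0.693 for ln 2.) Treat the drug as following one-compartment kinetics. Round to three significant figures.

k = 0.693/65.7 = 0.01055 h⁻¹, so CL = k·Vd = 0.01055 × 234.0 = 2.469 L/h
D = CL × Css × τ / F / S = 2.469 × 16.2 × 4 / 0.29 / 0.66 = 835.9 mg

836 mg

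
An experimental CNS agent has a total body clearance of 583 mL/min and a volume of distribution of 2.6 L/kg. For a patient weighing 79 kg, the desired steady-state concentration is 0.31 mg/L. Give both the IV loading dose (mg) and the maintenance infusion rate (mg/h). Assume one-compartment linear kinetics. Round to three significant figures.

Vd = 2.6 L/kg × 79 kg = 205.4 L
LD = Vd · C_target = 205.4 × 0.31 = 63.67 mg
Convert clearance: 583 mL/min × 60 min/h ÷ 1000 mL/L = 34.98 L/h
Maintenance: replace elimination → rate = CL × Css = 34.98 × 0.31 = 10.84 mg/h

(a) 63.7 mg; (b) 10.8 mg/h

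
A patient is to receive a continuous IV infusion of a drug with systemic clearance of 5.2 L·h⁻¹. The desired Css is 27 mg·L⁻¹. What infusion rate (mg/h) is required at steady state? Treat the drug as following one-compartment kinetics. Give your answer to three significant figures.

140 mg/h

At steady state, infusion rate equals elimination rate: rate in = CL × Css.
Rate = CL × Css = 5.200 × 27 = 140.4 mg/h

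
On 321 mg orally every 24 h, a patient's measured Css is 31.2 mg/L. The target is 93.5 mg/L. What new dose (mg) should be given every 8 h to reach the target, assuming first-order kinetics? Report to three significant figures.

With linear kinetics, Css is proportional to dose rate (D/τ) at fixed clearance.
D₂ = D₁ × (Css,target / Css,current) × (τ₂/τ₁) = 321 × (93.5/31.2) × (8/24) = 320.7 mg

321 mg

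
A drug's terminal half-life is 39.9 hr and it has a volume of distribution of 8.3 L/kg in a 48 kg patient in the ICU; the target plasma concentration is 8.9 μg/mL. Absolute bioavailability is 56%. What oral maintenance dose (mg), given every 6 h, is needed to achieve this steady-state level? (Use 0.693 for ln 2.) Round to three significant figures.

660 mg

Total Vd = 8.3 × 48 = 398.4 L
k = 0.693/39.9 = 0.01737 h⁻¹, so CL = k·Vd = 0.01737 × 398.4 = 6.920 L/h
D = CL × Css × τ / F = 6.920 × 8.9 × 6 / 0.56 = 659.9 mg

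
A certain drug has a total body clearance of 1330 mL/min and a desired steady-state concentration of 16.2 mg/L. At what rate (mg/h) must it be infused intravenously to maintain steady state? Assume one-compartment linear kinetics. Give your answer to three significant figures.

1290 mg/h

CL = 1330 mL/min = 1330 × 0.06 = 79.80 L/h
R₀ = 79.80 × 16.2 = 1293 mg/h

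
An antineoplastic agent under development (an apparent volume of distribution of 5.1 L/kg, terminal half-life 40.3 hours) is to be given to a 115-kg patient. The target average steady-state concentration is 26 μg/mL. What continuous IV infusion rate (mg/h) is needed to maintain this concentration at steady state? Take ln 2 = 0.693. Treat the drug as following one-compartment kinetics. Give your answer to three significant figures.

Vd(total) = 115 kg × 5.1 L/kg = 586.5 L
CL = 0.693 × Vd / t½ = 0.693 × 586.5 / 40.3 = 10.09 L/h
Infusion rate = CL × Css = 10.09 × 26 = 262.3 mg/h

262 mg/h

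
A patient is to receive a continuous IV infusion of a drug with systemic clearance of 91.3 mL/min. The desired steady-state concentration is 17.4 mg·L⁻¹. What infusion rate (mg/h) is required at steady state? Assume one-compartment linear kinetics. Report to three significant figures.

95.3 mg/h

CL = 91.3 mL/min × 60/1000 = 5.478 L/h
Rate = CL × Css = 5.478 × 17.4 = 95.32 mg/h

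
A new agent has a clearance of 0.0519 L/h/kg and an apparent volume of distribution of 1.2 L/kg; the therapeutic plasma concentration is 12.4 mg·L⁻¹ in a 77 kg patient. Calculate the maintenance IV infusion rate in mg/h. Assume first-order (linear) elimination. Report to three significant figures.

49.6 mg/h

CL = 0.0519 L/h/kg × 77 kg = 3.996 L/h
Maintenance depends on clearance, not Vd — rate in must match rate out.
Rate = CL × Css = 3.996 × 12.4 = 49.55 mg/h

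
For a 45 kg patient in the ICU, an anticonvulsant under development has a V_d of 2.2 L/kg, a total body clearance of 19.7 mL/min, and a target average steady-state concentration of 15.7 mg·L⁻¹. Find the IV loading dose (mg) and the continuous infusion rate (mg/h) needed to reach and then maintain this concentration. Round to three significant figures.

Total Vd = 2.2 × 45 = 99.00 L
Loading: fill Vd to C_target → 99.00 L × 15.7 mg/L = 1554 mg
CL = 19.7 mL/min × 60/1000 = 1.182 L/h
Infusion rate = 1.182 L/h × 15.7 mg/L = 18.56 mg/h

(a) 1550 mg; (b) 18.6 mg/h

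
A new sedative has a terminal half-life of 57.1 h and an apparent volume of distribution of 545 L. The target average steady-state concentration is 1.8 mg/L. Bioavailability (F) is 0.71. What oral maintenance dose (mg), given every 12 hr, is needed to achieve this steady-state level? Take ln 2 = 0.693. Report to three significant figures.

CL = ln 2 · Vd / t½ = 0.693 × 545.0 / 57.1 = 6.614 L/h
D = CL × Css × τ / F = 6.614 × 1.8 × 12 / 0.71 = 201.2 mg

201 mg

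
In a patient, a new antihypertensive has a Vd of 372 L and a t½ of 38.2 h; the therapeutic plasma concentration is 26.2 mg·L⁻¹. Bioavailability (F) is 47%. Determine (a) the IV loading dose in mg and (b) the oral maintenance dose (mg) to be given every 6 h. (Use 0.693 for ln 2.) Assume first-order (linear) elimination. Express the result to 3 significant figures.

LD = Vd × C = 372.0 × 26.2 = 9746 mg
CL = 0.693 × Vd / t½ = 0.693 × 372.0 / 38.2 = 6.749 L/h
D = CL × Css × τ / F = 6.749 × 26.2 × 6 / 0.47 = 2257 mg

(a) 9750 mg; (b) 2260 mg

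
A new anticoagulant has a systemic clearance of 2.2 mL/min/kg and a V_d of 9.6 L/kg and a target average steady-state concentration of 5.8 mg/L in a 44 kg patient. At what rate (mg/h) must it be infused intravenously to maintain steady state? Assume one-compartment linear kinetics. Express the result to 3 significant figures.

CL = 2.2 mL/min/kg × 44 kg = 96.80 mL/min = 96.80 × 60/1000 = 5.808 L/h
At steady state, infusion rate equals elimination rate: rate in = CL × Css.
Infusion rate = CL · Css = 5.808 L/h × 5.8 mg/L = 33.69 mg/h

33.7 mg/h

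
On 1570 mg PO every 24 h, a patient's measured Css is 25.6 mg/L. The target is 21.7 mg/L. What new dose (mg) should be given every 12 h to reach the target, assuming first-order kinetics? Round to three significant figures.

665 mg

With linear kinetics, Css is proportional to dose rate (D/τ) at fixed clearance.
D₂ = D₁ × (Css,target / Css,current) × (τ₂/τ₁) = 1570 × (21.7/25.6) × (12/24) = 665.4 mg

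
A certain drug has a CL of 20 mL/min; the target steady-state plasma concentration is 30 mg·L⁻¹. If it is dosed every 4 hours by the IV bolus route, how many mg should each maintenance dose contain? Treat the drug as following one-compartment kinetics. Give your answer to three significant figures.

144 mg

CL = 20 mL/min × 60/1000 = 1.200 L/h
D = CL × Css × τ = 1.200 × 30 × 4 = 144.0 mg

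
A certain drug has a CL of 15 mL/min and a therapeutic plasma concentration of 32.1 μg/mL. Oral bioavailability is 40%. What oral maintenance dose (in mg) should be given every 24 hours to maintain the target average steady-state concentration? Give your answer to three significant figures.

1730 mg

CL = 15 mL/min = 15 × 0.06 = 0.9000 L/h
At steady state, dose per interval replaces the amount cleared in that interval: F·D/τ = CL·Css.
D = CL × Css × τ / F = 0.9000 × 32.1 × 24 / 0.4 = 1733 mg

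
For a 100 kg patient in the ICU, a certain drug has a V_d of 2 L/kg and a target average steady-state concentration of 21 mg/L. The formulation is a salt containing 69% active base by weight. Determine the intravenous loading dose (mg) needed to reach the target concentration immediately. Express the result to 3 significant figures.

6090 mg

Vd = 2 L/kg × 100 kg = 200.0 L
LD = Vd × C / S = 200.0 × 21.00 / 0.69 = 6087 mg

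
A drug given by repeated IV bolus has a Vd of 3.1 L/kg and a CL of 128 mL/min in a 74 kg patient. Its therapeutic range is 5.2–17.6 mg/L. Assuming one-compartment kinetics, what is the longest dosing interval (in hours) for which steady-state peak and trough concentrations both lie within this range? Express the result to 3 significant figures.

Vd = 3.1 L/kg × 74 kg = 229.4 L
CL = 128 mL/min = 128 × 0.06 = 7.680 L/h
k = CL / Vd = 7.680 / 229.4 = 0.03348 h⁻¹
Between IV bolus doses, concentration decays as C = C₀·e^(−kτ), so C_peak/C_trough = e^(kτ).
τ_max = ln(C_peak/C_trough) / k = ln(17.6/5.2) / 0.03348 = 1.219 / 0.03348 = 36.41 h

36.4 h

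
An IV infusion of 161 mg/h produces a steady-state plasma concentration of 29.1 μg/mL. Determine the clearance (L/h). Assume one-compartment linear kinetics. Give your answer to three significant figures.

At steady state, infusion rate = CL × Css, so CL = rate / Css.
CL = 161 / 29.1 = 5.533 L/h

5.53 L/h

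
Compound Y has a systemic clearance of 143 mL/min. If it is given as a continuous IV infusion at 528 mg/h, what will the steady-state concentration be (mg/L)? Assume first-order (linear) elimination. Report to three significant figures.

61.5 mg/L

CL = 143 mL/min × 60/1000 = 8.580 L/h
Css = rate / CL = 528 / 8.580 = 61.54 mg/L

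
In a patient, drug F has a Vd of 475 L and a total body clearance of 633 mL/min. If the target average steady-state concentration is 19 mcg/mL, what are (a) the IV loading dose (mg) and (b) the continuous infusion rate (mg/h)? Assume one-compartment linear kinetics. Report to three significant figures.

(a) 9030 mg; (b) 722 mg/h

LD = Vd · C_target = 475.0 × 19 = 9025 mg
CL = 633 mL/min = 633 × 0.06 = 37.98 L/h
Maintenance infusion rate = CL × Css = 37.98 × 19 = 721.6 mg/h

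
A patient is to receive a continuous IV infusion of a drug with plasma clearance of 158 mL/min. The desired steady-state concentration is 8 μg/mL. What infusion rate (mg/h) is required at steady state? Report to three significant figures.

CL = 158 mL/min × 60/1000 = 9.480 L/h
At steady state, infusion rate equals elimination rate: rate in = CL × Css.
Infusion rate = CL · Css = 9.480 L/h × 8 mg/L = 75.84 mg/h

75.8 mg/h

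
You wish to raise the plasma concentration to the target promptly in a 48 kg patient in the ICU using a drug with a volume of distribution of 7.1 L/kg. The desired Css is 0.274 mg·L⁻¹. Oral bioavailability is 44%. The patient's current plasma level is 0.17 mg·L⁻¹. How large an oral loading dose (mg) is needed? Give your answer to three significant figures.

80.6 mg

Vd(total) = 48 kg × 7.1 L/kg = 340.8 L
Concentration deficit ΔC = 0.274 − 0.17 = 0.1040 mg/L
LD = Vd × ΔC / F = 340.8 × 0.1040 / 0.44 = 80.55 mg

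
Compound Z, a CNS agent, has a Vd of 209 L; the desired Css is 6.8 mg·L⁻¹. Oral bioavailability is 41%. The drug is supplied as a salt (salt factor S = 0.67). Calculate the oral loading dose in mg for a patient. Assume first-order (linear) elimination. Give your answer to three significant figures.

The loading dose fills Vd to the target concentration.
LD = Vd × C / F / S = 209.0 × 6.800 / 0.41 / 0.67 = 5174 mg

5170 mg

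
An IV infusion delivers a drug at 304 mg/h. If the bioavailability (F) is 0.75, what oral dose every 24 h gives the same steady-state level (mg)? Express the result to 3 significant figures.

9730 mg

To maintain the same Css, the systemic dosing rate must be unchanged: F·D/τ = infusion rate.
D = rate × τ / F = 304 × 24 / 0.75 = 9728 mg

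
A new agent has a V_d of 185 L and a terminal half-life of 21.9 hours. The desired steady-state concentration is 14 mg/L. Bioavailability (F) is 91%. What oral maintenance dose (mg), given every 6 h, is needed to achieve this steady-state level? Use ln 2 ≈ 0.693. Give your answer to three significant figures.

CL = ln 2 · Vd / t½ = 0.693 × 185.0 / 21.9 = 5.854 L/h
D = CL × Css × τ / F = 5.854 × 14 × 6 / 0.91 = 540.4 mg

540 mg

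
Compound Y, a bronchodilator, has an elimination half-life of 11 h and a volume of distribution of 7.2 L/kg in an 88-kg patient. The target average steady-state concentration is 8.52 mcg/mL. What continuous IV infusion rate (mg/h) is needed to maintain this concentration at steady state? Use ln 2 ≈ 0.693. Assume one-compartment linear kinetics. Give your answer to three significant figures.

Vd(total) = 88 kg × 7.2 L/kg = 633.6 L
CL = 0.693 × Vd / t½ = 0.693 × 633.6 / 11 = 39.92 L/h
Infusion rate = CL × Css = 39.92 × 8.52 = 340.1 mg/h

340 mg/h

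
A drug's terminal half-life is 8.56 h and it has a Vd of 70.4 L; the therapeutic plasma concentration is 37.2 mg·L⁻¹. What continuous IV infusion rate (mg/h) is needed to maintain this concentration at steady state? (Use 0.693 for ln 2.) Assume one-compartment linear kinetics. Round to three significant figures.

212 mg/h

CL = ln 2 · Vd / t½ = 0.693 × 70.40 / 8.56 = 5.699 L/h
Infusion rate = CL × Css = 5.699 × 37.2 = 212.0 mg/h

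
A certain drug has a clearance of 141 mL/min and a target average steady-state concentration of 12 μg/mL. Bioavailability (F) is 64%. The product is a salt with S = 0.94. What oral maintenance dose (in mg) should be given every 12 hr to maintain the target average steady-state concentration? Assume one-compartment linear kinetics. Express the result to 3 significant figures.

2030 mg

CL = 141 mL/min × 60/1000 = 8.460 L/h
At steady state, dose per interval replaces the amount cleared in that interval: F·S·D/τ = CL·Css.
D = CL × Css × τ / F / S = 8.460 × 12 × 12 / 0.64 / 0.94 = 2025 mg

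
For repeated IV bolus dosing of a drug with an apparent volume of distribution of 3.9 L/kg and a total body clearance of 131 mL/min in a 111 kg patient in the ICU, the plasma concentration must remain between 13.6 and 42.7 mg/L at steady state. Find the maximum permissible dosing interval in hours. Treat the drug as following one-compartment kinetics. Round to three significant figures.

63.0 h

Total Vd = 3.9 × 111 = 432.9 L
CL = 131 mL/min × 60/1000 = 7.860 L/h
k = CL / Vd = 7.860 / 432.9 = 0.01816 h⁻¹
Between IV bolus doses, concentration decays as C = C₀·e^(−kτ), so C_peak/C_trough = e^(kτ).
τ_max = ln(C_peak/C_trough) / k = ln(42.7/13.6) / 0.01816 = 1.144 / 0.01816 = 63.00 h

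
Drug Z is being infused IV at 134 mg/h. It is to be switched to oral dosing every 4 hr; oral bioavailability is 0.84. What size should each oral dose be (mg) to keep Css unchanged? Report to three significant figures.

638 mg

To maintain the same Css, the systemic dosing rate must be unchanged: F·D/τ = infusion rate.
D = rate × τ / F = 134 × 4 / 0.84 = 638.1 mg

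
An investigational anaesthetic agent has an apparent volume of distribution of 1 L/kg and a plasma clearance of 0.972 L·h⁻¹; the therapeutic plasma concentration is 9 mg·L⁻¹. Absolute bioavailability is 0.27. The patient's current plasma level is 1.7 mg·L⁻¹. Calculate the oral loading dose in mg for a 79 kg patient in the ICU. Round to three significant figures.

2140 mg

Total Vd = 1 × 79 = 79.00 L
Concentration deficit ΔC = 9 − 1.7 = 7.300 mg/L
LD = Vd × ΔC / F = 79.00 × 7.300 / 0.27 = 2136 mg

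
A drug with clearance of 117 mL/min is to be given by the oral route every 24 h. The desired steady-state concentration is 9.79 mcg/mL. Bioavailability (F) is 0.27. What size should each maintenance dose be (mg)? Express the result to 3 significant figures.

6110 mg

CL = 117 mL/min × 60/1000 = 7.020 L/h
D = CL × Css × τ / F = 7.020 × 9.79 × 24 / 0.27 = 6109 mg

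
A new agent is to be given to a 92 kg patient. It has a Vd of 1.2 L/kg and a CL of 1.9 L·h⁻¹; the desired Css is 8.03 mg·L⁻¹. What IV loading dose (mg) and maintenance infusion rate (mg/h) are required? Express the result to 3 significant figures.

(a) 887 mg; (b) 15.3 mg/h

Total Vd = 1.2 × 92 = 110.4 L
Loading: fill Vd to C_target → 110.4 L × 8.03 mg/L = 886.5 mg
Infusion rate = 1.900 L/h × 8.03 mg/L = 15.26 mg/h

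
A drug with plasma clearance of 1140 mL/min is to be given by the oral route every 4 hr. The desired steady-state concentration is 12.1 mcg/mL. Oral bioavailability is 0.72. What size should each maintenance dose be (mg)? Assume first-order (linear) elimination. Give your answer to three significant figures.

CL = 1140 mL/min = 1140 × 0.06 = 68.40 L/h
D = CL × Css × τ / F = 68.40 × 12.1 × 4 / 0.72 = 4598 mg

4600 mg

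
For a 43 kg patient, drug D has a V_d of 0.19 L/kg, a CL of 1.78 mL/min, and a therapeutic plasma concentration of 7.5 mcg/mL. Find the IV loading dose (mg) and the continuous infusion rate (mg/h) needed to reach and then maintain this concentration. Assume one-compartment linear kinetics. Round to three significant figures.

Vd = 0.19 L/kg × 43 kg = 8.170 L
Loading dose = Vd × C = 8.170 × 7.5 = 61.28 mg
CL = 1.78 mL/min × 60/1000 = 0.1068 L/h
Maintenance: replace elimination → rate = CL × Css = 0.1068 × 7.5 = 0.8010 mg/h

(a) 61.3 mg; (b) 0.801 mg/h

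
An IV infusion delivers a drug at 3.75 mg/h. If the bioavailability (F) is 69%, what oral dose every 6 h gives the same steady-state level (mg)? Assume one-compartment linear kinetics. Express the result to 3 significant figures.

32.6 mg

To maintain the same Css, the systemic dosing rate must be unchanged: F·D/τ = infusion rate.
D = rate × τ / F = 3.75 × 6 / 0.69 = 32.61 mg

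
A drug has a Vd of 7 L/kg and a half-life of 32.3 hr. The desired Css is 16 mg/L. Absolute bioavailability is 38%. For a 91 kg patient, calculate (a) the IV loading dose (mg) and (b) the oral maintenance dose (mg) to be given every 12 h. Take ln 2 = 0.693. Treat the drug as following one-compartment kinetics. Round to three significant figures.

Total Vd = 7 × 91 = 637.0 L
LD = Vd × C = 637.0 × 16 = 10190 mg
CL = 0.693 × Vd / t½ = 0.693 × 637.0 / 32.3 = 13.67 L/h
D = CL × Css × τ / F = 13.67 × 16 × 12 / 0.38 = 6907 mg

(a) 10200 mg; (b) 6910 mg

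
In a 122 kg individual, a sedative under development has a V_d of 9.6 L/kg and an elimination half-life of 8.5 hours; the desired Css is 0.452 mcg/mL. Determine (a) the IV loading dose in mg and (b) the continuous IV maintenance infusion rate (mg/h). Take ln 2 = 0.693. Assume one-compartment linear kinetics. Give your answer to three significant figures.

Vd = 9.6 L/kg × 122 kg = 1171 L
LD = Vd × C = 1171 × 0.452 = 529.3 mg
CL = 0.693 × Vd / t½ = 0.693 × 1171 / 8.5 = 95.47 L/h
Infusion rate = CL × Css = 95.47 × 0.452 = 43.15 mg/h

(a) 529 mg; (b) 43.2 mg/h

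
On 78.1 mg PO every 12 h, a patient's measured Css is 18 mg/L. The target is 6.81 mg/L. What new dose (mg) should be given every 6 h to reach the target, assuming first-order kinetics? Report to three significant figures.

For first-order elimination, Css ∝ F·D/(CL·τ); F and CL are unchanged, so Css ∝ D/τ.
D₂ = D₁ × (Css,target / Css,current) × (τ₂/τ₁) = 78.1 × (6.81/18) × (6/12) = 14.77 mg

14.8 mg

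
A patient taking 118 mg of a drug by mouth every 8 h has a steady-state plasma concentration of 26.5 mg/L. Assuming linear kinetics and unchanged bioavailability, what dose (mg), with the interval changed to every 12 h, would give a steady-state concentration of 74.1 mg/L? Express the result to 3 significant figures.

With linear kinetics, Css is proportional to dose rate (D/τ) at fixed clearance.
D₂ = D₁ × (Css,target / Css,current) × (τ₂/τ₁) = 118 × (74.1/26.5) × (12/8) = 494.9 mg

495 mg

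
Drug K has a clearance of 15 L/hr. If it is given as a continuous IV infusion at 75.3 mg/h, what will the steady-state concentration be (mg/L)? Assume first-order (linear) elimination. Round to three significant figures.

Css = rate / CL = 75.3 / 15.00 = 5.020 mg/L

5.02 mg/L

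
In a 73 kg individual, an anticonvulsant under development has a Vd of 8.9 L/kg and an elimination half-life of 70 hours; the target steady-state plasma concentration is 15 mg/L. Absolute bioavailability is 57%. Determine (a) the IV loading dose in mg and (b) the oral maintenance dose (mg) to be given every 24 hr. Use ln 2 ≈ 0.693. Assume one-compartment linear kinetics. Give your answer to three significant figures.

(a) 9750 mg; (b) 4060 mg

Vd = 8.9 L/kg × 73 kg = 649.7 L
LD = Vd × C = 649.7 × 15 = 9746 mg
CL = 0.693 × Vd / t½ = 0.693 × 649.7 / 70 = 6.432 L/h
D = CL × Css × τ / F = 6.432 × 15 × 24 / 0.57 = 4062 mg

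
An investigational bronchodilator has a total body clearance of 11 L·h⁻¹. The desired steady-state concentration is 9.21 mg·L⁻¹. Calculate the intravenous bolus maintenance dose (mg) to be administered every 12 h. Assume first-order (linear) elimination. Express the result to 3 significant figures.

D = CL × Css × τ = 11.00 × 9.21 × 12 = 1216 mg

1220 mg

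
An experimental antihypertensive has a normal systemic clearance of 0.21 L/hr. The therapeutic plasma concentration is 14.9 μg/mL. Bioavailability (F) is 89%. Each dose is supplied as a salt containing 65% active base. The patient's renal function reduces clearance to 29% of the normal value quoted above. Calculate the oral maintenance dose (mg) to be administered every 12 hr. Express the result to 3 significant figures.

Patient clearance = 0.29 × 0.2100 = 0.06090 L/h
D = CL × Css × τ / F / S = 0.06090 × 14.9 × 12 / 0.89 / 0.65 = 18.82 mg

18.8 mg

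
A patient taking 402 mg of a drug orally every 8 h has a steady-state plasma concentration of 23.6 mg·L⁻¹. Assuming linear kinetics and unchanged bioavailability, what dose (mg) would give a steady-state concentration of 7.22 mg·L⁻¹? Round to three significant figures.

For first-order elimination, Css ∝ F·D/(CL·τ); F and CL are unchanged, so Css ∝ D/τ.
D₂ = D₁ × (Css,target / Css,current) = 402 × 7.22/23.6 = 123.0 mg

123 mg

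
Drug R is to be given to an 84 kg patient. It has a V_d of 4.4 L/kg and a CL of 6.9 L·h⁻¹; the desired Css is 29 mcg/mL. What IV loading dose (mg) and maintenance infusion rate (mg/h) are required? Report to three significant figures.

(a) 10700 mg; (b) 200 mg/h

Total Vd = 4.4 × 84 = 369.6 L
Loading: fill Vd to C_target → 369.6 L × 29 mg/L = 10720 mg
Maintenance infusion rate = CL × Css = 6.900 × 29 = 200.1 mg/h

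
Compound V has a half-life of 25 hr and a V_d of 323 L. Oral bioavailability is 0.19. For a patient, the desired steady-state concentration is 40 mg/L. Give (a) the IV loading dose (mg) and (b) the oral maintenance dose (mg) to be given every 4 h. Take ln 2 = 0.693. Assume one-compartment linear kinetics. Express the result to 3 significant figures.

(a) 12900 mg; (b) 7540 mg

LD = Vd × C = 323.0 × 40 = 12920 mg
CL = 0.693 × Vd / t½ = 0.693 × 323.0 / 25 = 8.954 L/h
D = CL × Css × τ / F = 8.954 × 40 × 4 / 0.19 = 7540 mg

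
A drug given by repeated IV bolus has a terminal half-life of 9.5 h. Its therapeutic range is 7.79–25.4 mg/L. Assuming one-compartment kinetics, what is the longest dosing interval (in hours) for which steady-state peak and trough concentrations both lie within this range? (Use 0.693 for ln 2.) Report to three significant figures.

k = 0.693 / t½ = 0.693 / 9.5 = 0.07295 h⁻¹
Between IV bolus doses, concentration decays as C = C₀·e^(−kτ), so C_peak/C_trough = e^(kτ).
τ_max = ln(C_peak/C_trough) / k = ln(25.4/7.79) / 0.07295 = 1.182 / 0.07295 = 16.20 h

16.2 h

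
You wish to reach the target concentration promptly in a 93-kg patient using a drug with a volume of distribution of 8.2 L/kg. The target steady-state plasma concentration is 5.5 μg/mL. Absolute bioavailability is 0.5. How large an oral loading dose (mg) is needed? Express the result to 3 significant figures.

8390 mg

Total Vd = 8.2 × 93 = 762.6 L
The loading dose fills Vd to the target concentration.
LD = Vd × C / F = 762.6 × 5.500 / 0.5 = 8389 mg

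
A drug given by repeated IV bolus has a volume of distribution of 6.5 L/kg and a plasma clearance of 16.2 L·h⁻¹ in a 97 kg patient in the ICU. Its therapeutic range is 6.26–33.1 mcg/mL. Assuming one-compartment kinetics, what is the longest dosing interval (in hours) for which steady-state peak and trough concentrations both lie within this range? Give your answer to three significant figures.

64.8 h

Vd(total) = 97 kg × 6.5 L/kg = 630.5 L
k = CL / Vd = 16.20 / 630.5 = 0.02569 h⁻¹
Between IV bolus doses, concentration decays as C = C₀·e^(−kτ), so C_peak/C_trough = e^(kτ).
τ_max = ln(C_peak/C_trough) / k = ln(33.1/6.26) / 0.02569 = 1.665 / 0.02569 = 64.81 h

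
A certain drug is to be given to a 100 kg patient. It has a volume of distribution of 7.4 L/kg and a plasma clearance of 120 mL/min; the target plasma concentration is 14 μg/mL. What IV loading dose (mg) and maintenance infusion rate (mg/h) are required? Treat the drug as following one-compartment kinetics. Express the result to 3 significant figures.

Total Vd = 7.4 × 100 = 740.0 L
Loading dose = Vd × C = 740.0 × 14 = 10360 mg
Convert clearance: 120 mL/min × 60 min/h ÷ 1000 mL/L = 7.200 L/h
Maintenance: replace elimination → rate = CL × Css = 7.200 × 14 = 100.8 mg/h

(a) 10400 mg; (b) 101 mg/h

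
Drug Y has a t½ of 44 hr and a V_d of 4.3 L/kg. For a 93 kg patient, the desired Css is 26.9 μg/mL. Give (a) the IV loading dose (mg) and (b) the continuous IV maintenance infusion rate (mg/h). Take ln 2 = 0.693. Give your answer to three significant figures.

Total Vd = 4.3 × 93 = 399.9 L
LD = Vd × C = 399.9 × 26.9 = 10760 mg
CL = 0.693 × Vd / t½ = 0.693 × 399.9 / 44 = 6.298 L/h
Infusion rate = CL × Css = 6.298 × 26.9 = 169.4 mg/h

(a) 10800 mg; (b) 169 mg/h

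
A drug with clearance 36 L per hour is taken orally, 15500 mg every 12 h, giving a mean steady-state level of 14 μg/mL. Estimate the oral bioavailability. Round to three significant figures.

0.390

F·D/τ = CL·Css at steady state → F = CL·Css·τ / D.
F = 36 × 14 × 12 / 15500 = 0.390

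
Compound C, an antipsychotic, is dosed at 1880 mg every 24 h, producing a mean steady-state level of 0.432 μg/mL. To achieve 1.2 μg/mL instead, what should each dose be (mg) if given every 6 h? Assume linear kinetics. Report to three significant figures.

1310 mg

For first-order elimination, Css ∝ F·D/(CL·τ); F and CL are unchanged, so Css ∝ D/τ.
D₂ = D₁ × (Css,target / Css,current) × (τ₂/τ₁) = 1880 × (1.2/0.432) × (6/24) = 1306 mg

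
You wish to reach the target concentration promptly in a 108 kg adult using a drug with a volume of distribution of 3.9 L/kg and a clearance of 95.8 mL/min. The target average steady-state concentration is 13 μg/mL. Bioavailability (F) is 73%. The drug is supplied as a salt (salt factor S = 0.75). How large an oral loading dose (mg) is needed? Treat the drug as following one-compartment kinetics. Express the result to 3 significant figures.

Total Vd = 3.9 × 108 = 421.2 L
LD = Vd × C / F / S = 421.2 × 13.00 / 0.73 / 0.75 = 10000 mg

10000 mg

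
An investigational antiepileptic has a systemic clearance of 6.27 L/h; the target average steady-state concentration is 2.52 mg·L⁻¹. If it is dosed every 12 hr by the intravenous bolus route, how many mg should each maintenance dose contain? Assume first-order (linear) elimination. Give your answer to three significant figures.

At steady state, dose per interval replaces the amount cleared in that interval: D/τ = CL·Css.
D = CL × Css × τ = 6.270 × 2.52 × 12 = 189.6 mg

190 mg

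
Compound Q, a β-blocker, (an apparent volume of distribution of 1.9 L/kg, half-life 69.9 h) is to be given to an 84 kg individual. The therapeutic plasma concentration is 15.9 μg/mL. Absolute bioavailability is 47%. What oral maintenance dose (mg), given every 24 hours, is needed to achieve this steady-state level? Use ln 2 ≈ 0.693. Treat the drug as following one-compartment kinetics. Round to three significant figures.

Vd = 1.9 L/kg × 84 kg = 159.6 L
k = 0.693/69.9 = 0.009914 h⁻¹, so CL = k·Vd = 0.009914 × 159.6 = 1.582 L/h
D = CL × Css × τ / F = 1.582 × 15.9 × 24 / 0.47 = 1284 mg

1280 mg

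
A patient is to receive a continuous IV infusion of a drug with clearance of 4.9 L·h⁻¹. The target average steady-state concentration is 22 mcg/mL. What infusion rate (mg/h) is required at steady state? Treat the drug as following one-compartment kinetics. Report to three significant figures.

108 mg/h

At steady state, infusion rate equals elimination rate: rate in = CL × Css.
Infusion rate = CL · Css = 4.900 L/h × 22 mg/L = 107.8 mg/h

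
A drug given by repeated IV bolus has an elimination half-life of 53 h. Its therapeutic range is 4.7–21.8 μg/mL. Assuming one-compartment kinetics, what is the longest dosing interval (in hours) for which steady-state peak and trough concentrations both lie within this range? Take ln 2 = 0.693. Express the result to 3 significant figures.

117 h

k = 0.693 / t½ = 0.693 / 53 = 0.01308 h⁻¹
Between IV bolus doses, concentration decays as C = C₀·e^(−kτ), so C_peak/C_trough = e^(kτ).
τ_max = ln(C_peak/C_trough) / k = ln(21.8/4.7) / 0.01308 = 1.534 / 0.01308 = 117.3 h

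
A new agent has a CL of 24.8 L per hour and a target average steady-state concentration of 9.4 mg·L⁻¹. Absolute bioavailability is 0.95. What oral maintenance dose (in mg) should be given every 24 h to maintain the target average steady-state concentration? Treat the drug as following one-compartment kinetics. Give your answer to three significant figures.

5890 mg

D = CL × Css × τ / F = 24.80 × 9.4 × 24 / 0.95 = 5889 mg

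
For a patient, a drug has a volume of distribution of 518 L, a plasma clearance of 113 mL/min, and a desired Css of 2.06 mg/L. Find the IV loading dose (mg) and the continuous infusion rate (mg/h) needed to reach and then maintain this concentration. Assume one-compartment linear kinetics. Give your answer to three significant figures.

Loading: fill Vd to C_target → 518.0 L × 2.06 mg/L = 1067 mg
CL = 113 mL/min × 60/1000 = 6.780 L/h
Infusion rate = 6.780 L/h × 2.06 mg/L = 13.97 mg/h

(a) 1070 mg; (b) 14.0 mg/h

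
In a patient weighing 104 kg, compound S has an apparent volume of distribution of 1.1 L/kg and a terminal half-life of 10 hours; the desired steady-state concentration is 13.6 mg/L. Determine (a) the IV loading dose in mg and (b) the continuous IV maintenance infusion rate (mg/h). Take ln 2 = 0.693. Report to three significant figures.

(a) 1560 mg; (b) 108 mg/h

Vd = 1.1 L/kg × 104 kg = 114.4 L
LD = Vd × C = 114.4 × 13.6 = 1556 mg
CL = 0.693 × Vd / t½ = 0.693 × 114.4 / 10 = 7.928 L/h
Infusion rate = CL × Css = 7.928 × 13.6 = 107.8 mg/h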